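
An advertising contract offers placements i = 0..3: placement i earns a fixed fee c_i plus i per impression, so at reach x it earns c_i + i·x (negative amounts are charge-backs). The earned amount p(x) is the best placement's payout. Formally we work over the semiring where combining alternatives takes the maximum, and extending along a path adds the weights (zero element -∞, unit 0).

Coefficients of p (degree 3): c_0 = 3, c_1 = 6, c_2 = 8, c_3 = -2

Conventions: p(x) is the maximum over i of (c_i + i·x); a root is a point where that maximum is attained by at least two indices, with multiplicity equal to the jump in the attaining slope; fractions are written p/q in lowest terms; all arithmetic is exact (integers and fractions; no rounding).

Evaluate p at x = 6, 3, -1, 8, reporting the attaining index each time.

p(6) = max(3+0·6=3, 6+1·6=12, 8+2·6=20, -2+3·6=16) = 20 (attained by i=2)
p(3) = max(3+0·3=3, 6+1·3=9, 8+2·3=14, -2+3·3=7) = 14 (attained by i=2)
p(-1) = max(3+0·(-1)=3, 6+1·(-1)=5, 8+2·(-1)=6, -2+3·(-1)=-5) = 6 (attained by i=2)
p(8) = max(3+0·8=3, 6+1·8=14, 8+2·8=24, -2+3·8=22) = 24 (attained by i=2)
Answer: p(6) = 20; p(3) = 14; p(-1) = 6; p(8) = 24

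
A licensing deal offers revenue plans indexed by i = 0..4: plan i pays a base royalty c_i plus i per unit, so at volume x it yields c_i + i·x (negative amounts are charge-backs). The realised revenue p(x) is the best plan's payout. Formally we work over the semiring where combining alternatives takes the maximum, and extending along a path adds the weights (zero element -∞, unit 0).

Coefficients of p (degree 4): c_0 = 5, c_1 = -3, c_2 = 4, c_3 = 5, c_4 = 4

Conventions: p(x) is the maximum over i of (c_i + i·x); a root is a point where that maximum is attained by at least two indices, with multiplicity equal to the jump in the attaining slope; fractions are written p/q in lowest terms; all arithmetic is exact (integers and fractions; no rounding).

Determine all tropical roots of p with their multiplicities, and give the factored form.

hull edge (i=0, c=5) to (i=3, c=5): slope 0, span 3
hull edge (i=3, c=5) to (i=4, c=4): slope -1, span 1
Factored form: p(x) = 4 ⊗ (x ⊕ 0) ⊗ (x ⊕ 0) ⊗ (x ⊕ 0) ⊗ (x ⊕ 1)
Answer: roots = 0 (mult 3), 1 (mult 1)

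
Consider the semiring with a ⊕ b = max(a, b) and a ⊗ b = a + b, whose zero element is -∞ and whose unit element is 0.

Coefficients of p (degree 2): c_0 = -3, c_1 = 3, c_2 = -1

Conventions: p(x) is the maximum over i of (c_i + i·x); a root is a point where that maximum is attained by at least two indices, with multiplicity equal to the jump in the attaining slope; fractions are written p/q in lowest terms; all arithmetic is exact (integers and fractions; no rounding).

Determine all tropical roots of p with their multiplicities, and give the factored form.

hull edge (i=0, c=-3) to (i=1, c=3): slope 6, span 1
hull edge (i=1, c=3) to (i=2, c=-1): slope -4, span 1
Factored form: p(x) = -1 ⊗ (x ⊕ (-6)) ⊗ (x ⊕ 4)
Answer: roots = -6 (mult 1), 4 (mult 1)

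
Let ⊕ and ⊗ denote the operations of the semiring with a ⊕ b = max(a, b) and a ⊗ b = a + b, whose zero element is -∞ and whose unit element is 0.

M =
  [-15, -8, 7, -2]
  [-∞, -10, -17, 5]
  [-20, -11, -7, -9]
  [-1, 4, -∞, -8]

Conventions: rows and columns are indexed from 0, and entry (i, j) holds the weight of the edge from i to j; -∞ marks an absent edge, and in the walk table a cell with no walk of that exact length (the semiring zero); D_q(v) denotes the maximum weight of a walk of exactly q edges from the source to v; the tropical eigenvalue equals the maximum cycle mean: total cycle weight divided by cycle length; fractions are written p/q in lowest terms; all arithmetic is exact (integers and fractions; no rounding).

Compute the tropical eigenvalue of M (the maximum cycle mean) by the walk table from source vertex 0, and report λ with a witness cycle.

q=0: [0, -∞, -∞, -∞]
q=1: [-15, -8, 7, -2]
q=2: [-3, 2, 0, -2]
q=3: [-3, 2, 4, 7]
q=4: [6, 11, 4, 7]
Optimal cycle mean attained by: cycle 1->3->1, total 5 + 4, length 2.
Answer: λ = 9/2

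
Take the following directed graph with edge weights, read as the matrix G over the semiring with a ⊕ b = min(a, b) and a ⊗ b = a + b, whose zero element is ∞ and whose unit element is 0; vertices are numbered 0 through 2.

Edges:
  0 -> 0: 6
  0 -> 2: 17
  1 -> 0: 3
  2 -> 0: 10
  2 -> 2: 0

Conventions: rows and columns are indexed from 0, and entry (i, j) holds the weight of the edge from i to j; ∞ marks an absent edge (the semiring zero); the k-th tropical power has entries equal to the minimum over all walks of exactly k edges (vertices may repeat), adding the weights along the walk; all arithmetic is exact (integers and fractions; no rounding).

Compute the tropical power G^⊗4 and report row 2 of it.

G^⊗2:
  [12, ∞, 17]
  [9, ∞, 20]
  [10, ∞, 0]
G^⊗3:
  [18, ∞, 17]
  [15, ∞, 20]
  [10, ∞, 0]
G^⊗4:
  [24, ∞, 17]
  [21, ∞, 20]
  [10, ∞, 0]
Answer: row 2 of G^⊗4 = [10, ∞, 0]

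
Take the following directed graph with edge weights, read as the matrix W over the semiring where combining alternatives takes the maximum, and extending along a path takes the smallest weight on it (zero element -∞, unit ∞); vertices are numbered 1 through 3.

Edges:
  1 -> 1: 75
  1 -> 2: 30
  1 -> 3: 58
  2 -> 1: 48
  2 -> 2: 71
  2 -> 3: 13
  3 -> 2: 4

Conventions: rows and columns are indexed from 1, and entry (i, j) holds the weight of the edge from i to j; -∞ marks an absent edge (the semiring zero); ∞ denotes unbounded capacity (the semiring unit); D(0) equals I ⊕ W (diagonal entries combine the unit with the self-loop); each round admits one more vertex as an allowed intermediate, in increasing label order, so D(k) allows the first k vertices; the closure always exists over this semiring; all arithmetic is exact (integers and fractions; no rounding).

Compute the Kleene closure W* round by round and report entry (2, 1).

D(0):
  [∞, 30, 58]
  [48, ∞, 13]
  [-∞, 4, ∞]
D(1):
  [∞, 30, 58]
  [48, ∞, 48]
  [-∞, 4, ∞]
D(2):
  [∞, 30, 58]
  [48, ∞, 48]
  [4, 4, ∞]
D(3):
  [∞, 30, 58]
  [48, ∞, 48]
  [4, 4, ∞]
Answer: W*[2][1] = 48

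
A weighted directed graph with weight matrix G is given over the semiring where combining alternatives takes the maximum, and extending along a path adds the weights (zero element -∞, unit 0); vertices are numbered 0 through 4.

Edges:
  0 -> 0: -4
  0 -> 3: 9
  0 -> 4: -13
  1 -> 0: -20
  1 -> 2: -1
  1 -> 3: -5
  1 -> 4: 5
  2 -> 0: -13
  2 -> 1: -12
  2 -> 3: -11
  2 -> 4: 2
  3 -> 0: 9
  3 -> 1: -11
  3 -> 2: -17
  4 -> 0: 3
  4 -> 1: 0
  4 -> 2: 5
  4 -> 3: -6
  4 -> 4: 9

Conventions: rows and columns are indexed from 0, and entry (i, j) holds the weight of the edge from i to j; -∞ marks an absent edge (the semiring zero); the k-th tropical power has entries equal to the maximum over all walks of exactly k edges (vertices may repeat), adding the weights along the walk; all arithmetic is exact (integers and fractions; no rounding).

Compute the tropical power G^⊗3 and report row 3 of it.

G^⊗2:
  [18, -2, -8, 5, -4]
  [8, 5, 10, -1, 14]
  [5, 2, 7, -4, 11]
  [5, -29, -12, 18, -4]
  [12, 9, 14, 12, 18]
G^⊗3:
  [14, -4, 1, 27, 5]
  [17, 14, 19, 17, 23]
  [14, 11, 16, 14, 20]
  [27, 7, 1, 14, 5]
  [21, 18, 23, 21, 27]
Answer: row 3 of G^⊗3 = [27, 7, 1, 14, 5]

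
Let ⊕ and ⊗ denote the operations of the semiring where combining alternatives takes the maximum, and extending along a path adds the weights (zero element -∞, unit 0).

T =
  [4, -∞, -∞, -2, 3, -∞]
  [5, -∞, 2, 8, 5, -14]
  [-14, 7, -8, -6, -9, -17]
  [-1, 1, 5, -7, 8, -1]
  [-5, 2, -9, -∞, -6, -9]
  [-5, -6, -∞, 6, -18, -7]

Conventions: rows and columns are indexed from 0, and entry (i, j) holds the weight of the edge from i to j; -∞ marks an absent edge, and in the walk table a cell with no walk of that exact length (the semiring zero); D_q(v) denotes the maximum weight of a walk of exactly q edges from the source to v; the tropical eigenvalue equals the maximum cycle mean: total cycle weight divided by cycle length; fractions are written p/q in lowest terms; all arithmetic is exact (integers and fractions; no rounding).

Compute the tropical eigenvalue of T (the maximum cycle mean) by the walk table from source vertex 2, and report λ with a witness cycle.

q=0: [-∞, -∞, 0, -∞, -∞, -∞]
q=1: [-14, 7, -8, -6, -9, -17]
q=2: [12, -1, 9, 15, 12, -7]
q=3: [16, 16, 20, 10, 23, 14]
q=4: [21, 27, 18, 24, 21, 14]
q=5: [32, 25, 29, 35, 32, 23]
q=6: [36, 36, 40, 33, 43, 34]
Optimal cycle mean attained by: cycle 1->3->2->1, total 8 + 5 + 7, length 3.
Answer: λ = 20/3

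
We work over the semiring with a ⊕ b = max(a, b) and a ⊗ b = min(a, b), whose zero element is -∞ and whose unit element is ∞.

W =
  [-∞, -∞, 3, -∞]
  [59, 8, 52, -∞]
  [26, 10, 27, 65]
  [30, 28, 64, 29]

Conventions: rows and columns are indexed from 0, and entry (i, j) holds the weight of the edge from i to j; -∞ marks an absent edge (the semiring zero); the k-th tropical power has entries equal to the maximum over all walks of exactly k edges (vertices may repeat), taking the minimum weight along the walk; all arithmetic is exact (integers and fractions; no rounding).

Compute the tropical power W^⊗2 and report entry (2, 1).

W^⊗2:
  [3, 3, 3, 3]
  [26, 10, 27, 52]
  [30, 28, 64, 29]
  [29, 28, 29, 64]
Key observation: the optimum is the walk 2->3->1, with weight 65 min 28 = 28.
Optimal value attained by: walk 2->3->1.
Answer: (W^⊗2)[2][1] = 28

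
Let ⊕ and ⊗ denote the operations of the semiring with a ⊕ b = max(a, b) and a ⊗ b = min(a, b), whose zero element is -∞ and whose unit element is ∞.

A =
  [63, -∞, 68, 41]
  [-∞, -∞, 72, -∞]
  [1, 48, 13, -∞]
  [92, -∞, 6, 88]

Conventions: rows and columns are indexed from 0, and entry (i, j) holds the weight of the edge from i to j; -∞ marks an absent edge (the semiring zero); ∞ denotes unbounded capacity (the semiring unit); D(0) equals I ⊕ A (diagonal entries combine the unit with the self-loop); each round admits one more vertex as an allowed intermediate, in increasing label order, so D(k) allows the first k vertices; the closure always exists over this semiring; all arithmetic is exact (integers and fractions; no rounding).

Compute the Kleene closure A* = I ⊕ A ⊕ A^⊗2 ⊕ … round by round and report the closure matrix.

D(0):
  [∞, -∞, 68, 41]
  [-∞, ∞, 72, -∞]
  [1, 48, ∞, -∞]
  [92, -∞, 6, ∞]
D(1):
  [∞, -∞, 68, 41]
  [-∞, ∞, 72, -∞]
  [1, 48, ∞, 1]
  [92, -∞, 68, ∞]
D(2):
  [∞, -∞, 68, 41]
  [-∞, ∞, 72, -∞]
  [1, 48, ∞, 1]
  [92, -∞, 68, ∞]
D(3):
  [∞, 48, 68, 41]
  [1, ∞, 72, 1]
  [1, 48, ∞, 1]
  [92, 48, 68, ∞]
D(4):
  [∞, 48, 68, 41]
  [1, ∞, 72, 1]
  [1, 48, ∞, 1]
  [92, 48, 68, ∞]
Answer: A* = [[∞, 48, 68, 41], [1, ∞, 72, 1], [1, 48, ∞, 1], [92, 48, 68, ∞]]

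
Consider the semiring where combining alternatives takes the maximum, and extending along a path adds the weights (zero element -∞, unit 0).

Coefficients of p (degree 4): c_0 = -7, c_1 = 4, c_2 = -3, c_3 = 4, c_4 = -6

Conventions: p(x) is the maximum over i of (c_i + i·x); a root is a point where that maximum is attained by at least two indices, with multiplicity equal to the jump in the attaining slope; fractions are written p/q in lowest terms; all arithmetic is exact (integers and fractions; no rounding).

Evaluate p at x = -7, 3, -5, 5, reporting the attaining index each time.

p(-7) = max(-7+0·(-7)=-7, 4+1·(-7)=-3, -3+2·(-7)=-17, 4+3·(-7)=-17, -6+4·(-7)=-34) = -3 (attained by i=1)
p(3) = max(-7+0·3=-7, 4+1·3=7, -3+2·3=3, 4+3·3=13, -6+4·3=6) = 13 (attained by i=3)
p(-5) = max(-7+0·(-5)=-7, 4+1·(-5)=-1, -3+2·(-5)=-13, 4+3·(-5)=-11, -6+4·(-5)=-26) = -1 (attained by i=1)
p(5) = max(-7+0·5=-7, 4+1·5=9, -3+2·5=7, 4+3·5=19, -6+4·5=14) = 19 (attained by i=3)
Answer: p(-7) = -3; p(3) = 13; p(-5) = -1; p(5) = 19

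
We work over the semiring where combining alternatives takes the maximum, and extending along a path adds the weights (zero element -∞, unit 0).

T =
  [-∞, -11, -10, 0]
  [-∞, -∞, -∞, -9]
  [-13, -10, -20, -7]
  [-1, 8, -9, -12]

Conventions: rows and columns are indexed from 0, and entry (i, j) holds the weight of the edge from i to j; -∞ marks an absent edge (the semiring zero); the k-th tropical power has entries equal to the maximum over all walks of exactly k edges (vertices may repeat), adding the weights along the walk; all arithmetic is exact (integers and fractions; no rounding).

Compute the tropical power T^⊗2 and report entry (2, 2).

T^⊗2:
  [-1, 8, -9, -12]
  [-10, -1, -18, -21]
  [-8, 1, -16, -13]
  [-13, -4, -11, -1]
Key observation: the optimum is the walk 2->3->2, with weight (-7) + (-9) = -16.
Optimal value attained by: walk 2->3->2.
Answer: (T^⊗2)[2][2] = -16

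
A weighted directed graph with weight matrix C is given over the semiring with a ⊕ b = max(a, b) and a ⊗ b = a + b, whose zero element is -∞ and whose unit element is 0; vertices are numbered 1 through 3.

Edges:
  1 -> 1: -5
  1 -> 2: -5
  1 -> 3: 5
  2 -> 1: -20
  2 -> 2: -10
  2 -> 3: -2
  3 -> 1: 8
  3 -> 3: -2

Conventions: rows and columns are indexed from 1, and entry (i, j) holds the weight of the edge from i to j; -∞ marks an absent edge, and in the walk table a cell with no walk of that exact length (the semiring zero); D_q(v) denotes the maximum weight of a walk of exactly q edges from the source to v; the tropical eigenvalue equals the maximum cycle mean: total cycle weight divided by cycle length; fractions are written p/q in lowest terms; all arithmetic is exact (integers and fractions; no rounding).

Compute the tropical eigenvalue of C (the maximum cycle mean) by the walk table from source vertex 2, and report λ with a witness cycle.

q=0: [-∞, 0, -∞]
q=1: [-20, -10, -2]
q=2: [6, -20, -4]
q=3: [4, 1, 11]
Optimal cycle mean attained by: cycle 1->3->1, total 5 + 8, length 2.
Answer: λ = 13/2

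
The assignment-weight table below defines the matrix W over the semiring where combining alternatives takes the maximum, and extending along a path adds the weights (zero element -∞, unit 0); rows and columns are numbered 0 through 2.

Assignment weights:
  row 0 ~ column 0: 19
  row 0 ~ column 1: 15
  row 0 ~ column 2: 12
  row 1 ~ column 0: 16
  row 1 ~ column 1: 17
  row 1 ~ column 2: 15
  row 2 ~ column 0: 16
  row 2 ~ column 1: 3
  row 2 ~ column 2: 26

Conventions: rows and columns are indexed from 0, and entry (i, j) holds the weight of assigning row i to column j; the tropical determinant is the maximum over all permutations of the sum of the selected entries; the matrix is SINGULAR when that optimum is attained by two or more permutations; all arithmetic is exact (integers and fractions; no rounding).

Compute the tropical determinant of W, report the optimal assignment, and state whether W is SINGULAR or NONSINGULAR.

σ = (0, 1, 2): 19 + 17 + 26 = 62
σ = (0, 2, 1): 19 + 15 + 3 = 37
σ = (1, 0, 2): 15 + 16 + 26 = 57
σ = (1, 2, 0): 15 + 15 + 16 = 46
σ = (2, 0, 1): 12 + 16 + 3 = 31
σ = (2, 1, 0): 12 + 17 + 16 = 45
Optimal value attained by: σ = (0, 1, 2).
Answer: det⊕(W) = 62; verdict: NONSINGULAR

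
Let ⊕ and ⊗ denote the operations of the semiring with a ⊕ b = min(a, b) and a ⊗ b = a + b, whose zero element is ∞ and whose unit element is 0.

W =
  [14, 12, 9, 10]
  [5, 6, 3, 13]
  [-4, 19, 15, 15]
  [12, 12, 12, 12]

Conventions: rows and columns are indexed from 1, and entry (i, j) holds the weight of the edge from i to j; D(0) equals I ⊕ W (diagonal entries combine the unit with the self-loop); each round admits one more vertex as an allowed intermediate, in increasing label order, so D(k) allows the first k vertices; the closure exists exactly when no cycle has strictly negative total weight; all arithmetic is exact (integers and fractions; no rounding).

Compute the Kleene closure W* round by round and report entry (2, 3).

D(0):
  [0, 12, 9, 10]
  [5, 0, 3, 13]
  [-4, 19, 0, 15]
  [12, 12, 12, 0]
D(1):
  [0, 12, 9, 10]
  [5, 0, 3, 13]
  [-4, 8, 0, 6]
  [12, 12, 12, 0]
D(2):
  [0, 12, 9, 10]
  [5, 0, 3, 13]
  [-4, 8, 0, 6]
  [12, 12, 12, 0]
D(3):
  [0, 12, 9, 10]
  [-1, 0, 3, 9]
  [-4, 8, 0, 6]
  [8, 12, 12, 0]
D(4):
  [0, 12, 9, 10]
  [-1, 0, 3, 9]
  [-4, 8, 0, 6]
  [8, 12, 12, 0]
Answer: W*[2][3] = 3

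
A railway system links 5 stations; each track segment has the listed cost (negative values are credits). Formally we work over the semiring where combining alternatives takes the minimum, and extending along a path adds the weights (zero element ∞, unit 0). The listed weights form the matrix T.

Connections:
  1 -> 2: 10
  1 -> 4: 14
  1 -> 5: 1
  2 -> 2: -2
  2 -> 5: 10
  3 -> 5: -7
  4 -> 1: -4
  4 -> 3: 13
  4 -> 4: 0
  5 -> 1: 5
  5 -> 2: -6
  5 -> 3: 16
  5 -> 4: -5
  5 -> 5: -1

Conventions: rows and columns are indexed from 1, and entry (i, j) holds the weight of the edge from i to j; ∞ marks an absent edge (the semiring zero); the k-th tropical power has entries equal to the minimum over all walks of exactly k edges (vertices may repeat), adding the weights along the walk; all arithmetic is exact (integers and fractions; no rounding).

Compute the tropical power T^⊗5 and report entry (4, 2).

T^⊗2:
  [6, -5, 17, -4, 0]
  [15, -4, 26, 5, 8]
  [-2, -13, 9, -12, -8]
  [-4, 6, 13, 0, -3]
  [-9, -8, 8, -6, -2]
T^⊗3:
  [-8, -7, 9, -5, -1]
  [1, -6, 18, 3, 6]
  [-16, -15, 1, -13, -9]
  [-4, -9, 13, -8, -4]
  [-10, -10, 7, -7, -8]
T^⊗4:
  [-9, -9, 8, -6, -7]
  [-1, -8, 16, 1, 2]
  [-17, -17, 0, -14, -15]
  [-12, -11, 5, -9, -5]
  [-11, -14, 6, -13, -9]
T^⊗5:
  [-10, -13, 7, -12, -8]
  [-3, -10, 14, -3, 0]
  [-18, -21, -1, -20, -16]
  [-13, -13, 4, -10, -11]
  [-17, -16, 0, -14, -10]
Key observation: the optimum is the walk 4->1->5->2->2->2, with weight (-4) + 1 + (-6) + (-2) + (-2) = -13.
Optimal value attained by: walk 4->1->5->2->2->2.
Answer: (T^⊗5)[4][2] = -13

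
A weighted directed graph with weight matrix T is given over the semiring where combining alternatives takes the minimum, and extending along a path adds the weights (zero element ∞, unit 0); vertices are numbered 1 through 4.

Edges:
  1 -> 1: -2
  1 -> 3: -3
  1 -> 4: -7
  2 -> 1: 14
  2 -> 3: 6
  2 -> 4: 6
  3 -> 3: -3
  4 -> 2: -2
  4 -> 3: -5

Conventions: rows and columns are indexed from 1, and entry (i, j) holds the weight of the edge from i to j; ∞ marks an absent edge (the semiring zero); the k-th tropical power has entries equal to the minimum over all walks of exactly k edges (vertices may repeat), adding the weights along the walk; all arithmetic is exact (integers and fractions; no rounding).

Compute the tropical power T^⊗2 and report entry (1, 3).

T^⊗2:
  [-4, -9, -12, -9]
  [12, 4, 1, 7]
  [∞, ∞, -6, ∞]
  [12, ∞, -8, 4]
Key observation: the optimum is the walk 1->4->3, with weight (-7) + (-5) = -12.
Optimal value attained by: walk 1->4->3.
Answer: (T^⊗2)[1][3] = -12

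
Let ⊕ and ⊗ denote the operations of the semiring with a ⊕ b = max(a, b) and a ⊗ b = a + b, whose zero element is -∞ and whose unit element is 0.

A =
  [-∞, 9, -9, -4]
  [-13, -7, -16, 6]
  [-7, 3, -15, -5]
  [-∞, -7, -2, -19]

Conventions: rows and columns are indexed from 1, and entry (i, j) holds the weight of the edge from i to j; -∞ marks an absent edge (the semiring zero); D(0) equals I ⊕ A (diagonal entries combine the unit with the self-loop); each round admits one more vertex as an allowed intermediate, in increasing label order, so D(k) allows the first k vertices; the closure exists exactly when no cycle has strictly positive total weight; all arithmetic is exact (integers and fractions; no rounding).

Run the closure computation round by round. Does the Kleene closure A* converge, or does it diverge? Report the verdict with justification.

D(0):
  [0, 9, -9, -4]
  [-13, 0, -16, 6]
  [-7, 3, 0, -5]
  [-∞, -7, -2, 0]
D(1):
  [0, 9, -9, -4]
  [-13, 0, -16, 6]
  [-7, 3, 0, -5]
  [-∞, -7, -2, 0]
D(2):
  [0, 9, -7, 15]
  [-13, 0, -16, 6]
  [-7, 3, 0, 9]
  [-20, -7, -2, 0]
Detection: at round 3, diagonal entry (4, 4) turns strictly positive.
Key observation: the cycle 4->3->1->2->4 has total weight (-2) + (-7) + 9 + 6, which is strictly positive.
Answer: DIVERGES — positive cycle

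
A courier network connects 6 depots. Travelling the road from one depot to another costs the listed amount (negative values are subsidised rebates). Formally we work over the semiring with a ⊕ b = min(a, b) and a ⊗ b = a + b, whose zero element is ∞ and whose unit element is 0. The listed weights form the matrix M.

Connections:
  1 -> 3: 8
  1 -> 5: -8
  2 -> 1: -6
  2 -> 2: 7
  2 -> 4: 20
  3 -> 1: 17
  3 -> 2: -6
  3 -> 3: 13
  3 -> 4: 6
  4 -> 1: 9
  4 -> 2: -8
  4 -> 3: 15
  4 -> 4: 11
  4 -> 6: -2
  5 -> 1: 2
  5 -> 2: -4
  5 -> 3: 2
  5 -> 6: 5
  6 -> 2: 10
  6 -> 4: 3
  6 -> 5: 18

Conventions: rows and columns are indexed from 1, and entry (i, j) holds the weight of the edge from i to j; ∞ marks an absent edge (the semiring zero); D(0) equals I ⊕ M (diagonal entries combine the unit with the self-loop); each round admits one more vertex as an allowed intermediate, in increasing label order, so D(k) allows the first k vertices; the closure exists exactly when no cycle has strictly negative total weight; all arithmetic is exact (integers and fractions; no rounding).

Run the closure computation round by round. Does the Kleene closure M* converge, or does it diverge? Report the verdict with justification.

D(0):
  [0, ∞, 8, ∞, -8, ∞]
  [-6, 0, ∞, 20, ∞, ∞]
  [17, -6, 0, 6, ∞, ∞]
  [9, -8, 15, 0, ∞, -2]
  [2, -4, 2, ∞, 0, 5]
  [∞, 10, ∞, 3, 18, 0]
Detection: at round 1, diagonal entry (5, 5) turns strictly negative.
Key observation: the cycle 5->1->5 has total weight 2 + (-8), which is strictly negative.
Answer: DIVERGES — negative cycle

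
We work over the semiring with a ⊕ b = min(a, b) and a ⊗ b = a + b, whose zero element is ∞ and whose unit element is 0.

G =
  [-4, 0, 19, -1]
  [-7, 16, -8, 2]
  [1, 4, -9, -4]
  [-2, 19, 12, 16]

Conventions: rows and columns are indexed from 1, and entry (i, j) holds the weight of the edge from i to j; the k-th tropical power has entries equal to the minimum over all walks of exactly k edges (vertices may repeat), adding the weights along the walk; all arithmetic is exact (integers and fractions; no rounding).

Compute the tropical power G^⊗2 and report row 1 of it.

G^⊗2:
  [-8, -4, -8, -5]
  [-11, -7, -17, -12]
  [-8, -5, -18, -13]
  [-6, -2, 3, -3]
Answer: row 1 of G^⊗2 = [-8, -4, -8, -5]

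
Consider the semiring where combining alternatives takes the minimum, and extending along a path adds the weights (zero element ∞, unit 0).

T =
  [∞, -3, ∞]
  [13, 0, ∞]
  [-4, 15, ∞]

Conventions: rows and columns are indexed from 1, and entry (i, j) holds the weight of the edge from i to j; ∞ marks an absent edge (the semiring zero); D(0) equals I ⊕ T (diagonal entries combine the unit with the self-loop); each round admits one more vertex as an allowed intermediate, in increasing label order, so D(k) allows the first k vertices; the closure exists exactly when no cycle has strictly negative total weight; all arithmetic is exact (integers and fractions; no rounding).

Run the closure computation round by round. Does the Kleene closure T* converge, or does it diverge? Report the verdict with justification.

D(0):
  [0, -3, ∞]
  [13, 0, ∞]
  [-4, 15, 0]
D(1):
  [0, -3, ∞]
  [13, 0, ∞]
  [-4, -7, 0]
D(2):
  [0, -3, ∞]
  [13, 0, ∞]
  [-4, -7, 0]
D(3):
  [0, -3, ∞]
  [13, 0, ∞]
  [-4, -7, 0]
Key observation: every diagonal entry stays at the unit through all rounds, so no improving cycle exists.
Answer: CONVERGES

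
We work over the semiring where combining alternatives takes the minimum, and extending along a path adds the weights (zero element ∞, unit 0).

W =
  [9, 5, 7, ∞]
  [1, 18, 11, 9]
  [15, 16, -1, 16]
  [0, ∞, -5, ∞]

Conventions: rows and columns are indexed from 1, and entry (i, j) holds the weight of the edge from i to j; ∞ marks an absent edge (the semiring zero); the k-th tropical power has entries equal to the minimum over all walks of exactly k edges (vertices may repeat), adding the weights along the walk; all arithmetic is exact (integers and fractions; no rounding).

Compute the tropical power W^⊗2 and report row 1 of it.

W^⊗2:
  [6, 14, 6, 14]
  [9, 6, 4, 27]
  [14, 15, -2, 15]
  [9, 5, -6, 11]
Answer: row 1 of W^⊗2 = [6, 14, 6, 14]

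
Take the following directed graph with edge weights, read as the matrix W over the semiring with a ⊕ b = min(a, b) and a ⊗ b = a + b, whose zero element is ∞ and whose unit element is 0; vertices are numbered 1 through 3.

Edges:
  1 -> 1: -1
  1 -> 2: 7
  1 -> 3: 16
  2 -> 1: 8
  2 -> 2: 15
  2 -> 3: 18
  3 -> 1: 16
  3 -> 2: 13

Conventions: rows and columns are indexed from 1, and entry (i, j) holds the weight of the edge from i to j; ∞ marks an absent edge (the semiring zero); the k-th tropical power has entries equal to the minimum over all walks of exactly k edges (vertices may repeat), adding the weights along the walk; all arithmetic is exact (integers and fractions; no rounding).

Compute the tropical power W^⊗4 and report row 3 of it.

W^⊗2:
  [-2, 6, 15]
  [7, 15, 24]
  [15, 23, 31]
W^⊗3:
  [-3, 5, 14]
  [6, 14, 23]
  [14, 22, 31]
W^⊗4:
  [-4, 4, 13]
  [5, 13, 22]
  [13, 21, 30]
Answer: row 3 of W^⊗4 = [13, 21, 30]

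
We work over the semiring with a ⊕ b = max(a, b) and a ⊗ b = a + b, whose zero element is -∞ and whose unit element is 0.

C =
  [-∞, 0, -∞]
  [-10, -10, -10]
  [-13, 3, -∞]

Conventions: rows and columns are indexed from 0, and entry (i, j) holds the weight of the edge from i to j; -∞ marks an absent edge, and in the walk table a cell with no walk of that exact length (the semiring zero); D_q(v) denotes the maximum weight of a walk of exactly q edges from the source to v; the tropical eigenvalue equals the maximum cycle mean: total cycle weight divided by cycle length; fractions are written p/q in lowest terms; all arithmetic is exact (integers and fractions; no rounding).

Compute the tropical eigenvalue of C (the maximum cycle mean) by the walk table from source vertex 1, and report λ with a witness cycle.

q=0: [-∞, 0, -∞]
q=1: [-10, -10, -10]
q=2: [-20, -7, -20]
q=3: [-17, -17, -17]
Optimal cycle mean attained by: cycle 1->2->1, total (-10) + 3, length 2.
Answer: λ = -7/2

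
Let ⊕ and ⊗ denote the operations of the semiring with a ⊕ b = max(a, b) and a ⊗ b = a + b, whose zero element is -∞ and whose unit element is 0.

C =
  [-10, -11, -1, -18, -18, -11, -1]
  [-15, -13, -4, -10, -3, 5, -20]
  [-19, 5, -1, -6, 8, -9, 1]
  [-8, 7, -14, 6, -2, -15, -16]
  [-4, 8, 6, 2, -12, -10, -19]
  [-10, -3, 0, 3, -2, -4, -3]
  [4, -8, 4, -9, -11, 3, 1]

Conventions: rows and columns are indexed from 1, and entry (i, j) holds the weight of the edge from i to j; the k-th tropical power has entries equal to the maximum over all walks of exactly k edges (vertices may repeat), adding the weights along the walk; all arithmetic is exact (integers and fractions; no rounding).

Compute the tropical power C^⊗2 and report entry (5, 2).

C^⊗2:
  [3, 4, 3, -7, 7, 2, 0]
  [-5, 5, 5, 8, 4, 1, 2]
  [5, 16, 14, 10, 7, 10, 2]
  [-2, 13, 4, 12, 4, 12, -9]
  [-6, 11, 5, 8, 14, 13, 7]
  [1, 10, 4, 9, 8, 2, 1]
  [5, 9, 5, 6, 12, 4, 5]
Key observation: the optimum is the walk 5->3->2, with weight 6 + 5 = 11.
Optimal value attained by: walk 5->3->2.
Answer: (C^⊗2)[5][2] = 11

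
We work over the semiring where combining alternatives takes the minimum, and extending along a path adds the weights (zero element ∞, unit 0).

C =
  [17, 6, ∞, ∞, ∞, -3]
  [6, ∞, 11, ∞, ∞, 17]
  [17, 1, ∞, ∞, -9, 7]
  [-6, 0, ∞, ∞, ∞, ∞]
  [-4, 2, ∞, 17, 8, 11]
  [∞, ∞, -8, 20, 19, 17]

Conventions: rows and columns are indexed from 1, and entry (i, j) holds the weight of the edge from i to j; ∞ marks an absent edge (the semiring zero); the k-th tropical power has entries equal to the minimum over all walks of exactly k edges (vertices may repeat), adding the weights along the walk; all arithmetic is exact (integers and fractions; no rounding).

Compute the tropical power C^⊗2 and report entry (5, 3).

C^⊗2:
  [12, 23, -11, 17, 16, 14]
  [23, 12, 9, 37, 2, 3]
  [-13, -7, -1, 8, -1, 2]
  [6, 0, 11, ∞, ∞, -9]
  [4, 2, 3, 25, 16, -7]
  [9, -7, 9, 36, -17, -1]
Key observation: the optimum is the walk 5->6->3, with weight 11 + (-8) = 3.
Optimal value attained by: walk 5->6->3.
Answer: (C^⊗2)[5][3] = 3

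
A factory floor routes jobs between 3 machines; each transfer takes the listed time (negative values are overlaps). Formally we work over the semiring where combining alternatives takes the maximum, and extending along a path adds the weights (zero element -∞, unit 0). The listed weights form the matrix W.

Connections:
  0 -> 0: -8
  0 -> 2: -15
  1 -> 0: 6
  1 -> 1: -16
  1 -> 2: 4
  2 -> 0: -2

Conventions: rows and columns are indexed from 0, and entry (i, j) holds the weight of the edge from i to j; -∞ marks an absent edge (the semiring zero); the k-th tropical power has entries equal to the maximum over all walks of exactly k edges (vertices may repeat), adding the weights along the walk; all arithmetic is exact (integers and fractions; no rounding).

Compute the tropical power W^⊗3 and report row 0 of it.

W^⊗2:
  [-16, -∞, -23]
  [2, -32, -9]
  [-10, -∞, -17]
W^⊗3:
  [-24, -∞, -31]
  [-6, -48, -13]
  [-18, -∞, -25]
Answer: row 0 of W^⊗3 = [-24, -∞, -31]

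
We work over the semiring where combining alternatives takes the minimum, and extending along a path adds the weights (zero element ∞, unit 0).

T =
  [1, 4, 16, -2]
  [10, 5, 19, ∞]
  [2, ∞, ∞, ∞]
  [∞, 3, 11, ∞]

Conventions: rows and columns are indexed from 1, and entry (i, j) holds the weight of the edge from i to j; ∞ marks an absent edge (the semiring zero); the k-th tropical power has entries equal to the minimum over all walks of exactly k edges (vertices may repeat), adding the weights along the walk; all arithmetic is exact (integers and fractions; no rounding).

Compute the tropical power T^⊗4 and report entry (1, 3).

T^⊗2:
  [2, 1, 9, -1]
  [11, 10, 24, 8]
  [3, 6, 18, 0]
  [13, 8, 22, ∞]
T^⊗3:
  [3, 2, 10, 0]
  [12, 11, 19, 9]
  [4, 3, 11, 1]
  [14, 13, 27, 11]
T^⊗4:
  [4, 3, 11, 1]
  [13, 12, 20, 10]
  [5, 4, 12, 2]
  [15, 14, 22, 12]
Key observation: the optimum is the walk 1->1->1->4->3, with weight 1 + 1 + (-2) + 11 = 11.
Optimal value attained by: walk 1->1->1->4->3.
Answer: (T^⊗4)[1][3] = 11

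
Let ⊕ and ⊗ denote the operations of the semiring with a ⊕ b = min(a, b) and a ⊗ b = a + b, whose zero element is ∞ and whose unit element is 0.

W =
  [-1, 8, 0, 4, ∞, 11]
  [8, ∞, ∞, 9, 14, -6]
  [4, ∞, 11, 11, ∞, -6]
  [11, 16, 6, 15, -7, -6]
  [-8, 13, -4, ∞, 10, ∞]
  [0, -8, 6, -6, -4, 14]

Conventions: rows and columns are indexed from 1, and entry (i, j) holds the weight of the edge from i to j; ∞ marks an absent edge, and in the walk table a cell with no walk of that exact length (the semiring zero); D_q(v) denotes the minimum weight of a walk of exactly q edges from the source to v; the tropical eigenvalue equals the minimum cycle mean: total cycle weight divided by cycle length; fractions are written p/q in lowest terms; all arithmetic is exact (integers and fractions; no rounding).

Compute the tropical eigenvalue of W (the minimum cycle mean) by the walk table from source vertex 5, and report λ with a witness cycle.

q=0: [∞, ∞, ∞, ∞, 0, ∞]
q=1: [-8, 13, -4, ∞, 10, ∞]
q=2: [-9, 0, -8, -4, 20, -10]
q=3: [-10, -18, -9, -16, -14, -14]
q=4: [-22, -22, -18, -20, -23, -24]
q=5: [-31, -32, -27, -30, -28, -28]
q=6: [-36, -36, -32, -34, -37, -38]
Optimal cycle mean attained by: cycle 2->6->2, total (-6) + (-8), length 2.
Answer: λ = -7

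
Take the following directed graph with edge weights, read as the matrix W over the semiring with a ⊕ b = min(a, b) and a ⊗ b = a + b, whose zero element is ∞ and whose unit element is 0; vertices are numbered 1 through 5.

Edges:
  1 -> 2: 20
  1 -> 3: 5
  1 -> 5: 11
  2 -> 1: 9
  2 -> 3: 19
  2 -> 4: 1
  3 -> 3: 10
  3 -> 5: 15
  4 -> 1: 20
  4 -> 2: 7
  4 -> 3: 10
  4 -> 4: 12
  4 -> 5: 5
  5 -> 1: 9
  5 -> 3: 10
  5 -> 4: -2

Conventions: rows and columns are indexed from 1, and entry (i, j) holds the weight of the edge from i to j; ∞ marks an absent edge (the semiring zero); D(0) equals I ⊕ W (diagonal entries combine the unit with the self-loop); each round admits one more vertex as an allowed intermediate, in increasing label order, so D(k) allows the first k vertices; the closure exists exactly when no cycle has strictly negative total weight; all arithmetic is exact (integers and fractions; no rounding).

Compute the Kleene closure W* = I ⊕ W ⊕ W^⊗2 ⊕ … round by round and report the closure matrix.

D(0):
  [0, 20, 5, ∞, 11]
  [9, 0, 19, 1, ∞]
  [∞, ∞, 0, ∞, 15]
  [20, 7, 10, 0, 5]
  [9, ∞, 10, -2, 0]
D(1):
  [0, 20, 5, ∞, 11]
  [9, 0, 14, 1, 20]
  [∞, ∞, 0, ∞, 15]
  [20, 7, 10, 0, 5]
  [9, 29, 10, -2, 0]
D(2):
  [0, 20, 5, 21, 11]
  [9, 0, 14, 1, 20]
  [∞, ∞, 0, ∞, 15]
  [16, 7, 10, 0, 5]
  [9, 29, 10, -2, 0]
D(3):
  [0, 20, 5, 21, 11]
  [9, 0, 14, 1, 20]
  [∞, ∞, 0, ∞, 15]
  [16, 7, 10, 0, 5]
  [9, 29, 10, -2, 0]
D(4):
  [0, 20, 5, 21, 11]
  [9, 0, 11, 1, 6]
  [∞, ∞, 0, ∞, 15]
  [16, 7, 10, 0, 5]
  [9, 5, 8, -2, 0]
D(5):
  [0, 16, 5, 9, 11]
  [9, 0, 11, 1, 6]
  [24, 20, 0, 13, 15]
  [14, 7, 10, 0, 5]
  [9, 5, 8, -2, 0]
Answer: W* = [[0, 16, 5, 9, 11], [9, 0, 11, 1, 6], [24, 20, 0, 13, 15], [14, 7, 10, 0, 5], [9, 5, 8, -2, 0]]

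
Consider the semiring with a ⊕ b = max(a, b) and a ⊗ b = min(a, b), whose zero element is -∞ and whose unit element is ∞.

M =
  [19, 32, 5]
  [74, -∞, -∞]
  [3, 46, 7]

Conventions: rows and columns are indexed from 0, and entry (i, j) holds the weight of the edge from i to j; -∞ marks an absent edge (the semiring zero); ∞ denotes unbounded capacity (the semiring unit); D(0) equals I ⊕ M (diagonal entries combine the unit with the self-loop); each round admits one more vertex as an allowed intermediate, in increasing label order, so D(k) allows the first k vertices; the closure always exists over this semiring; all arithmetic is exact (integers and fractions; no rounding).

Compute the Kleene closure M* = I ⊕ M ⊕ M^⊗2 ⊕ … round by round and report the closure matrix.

D(0):
  [∞, 32, 5]
  [74, ∞, -∞]
  [3, 46, ∞]
D(1):
  [∞, 32, 5]
  [74, ∞, 5]
  [3, 46, ∞]
D(2):
  [∞, 32, 5]
  [74, ∞, 5]
  [46, 46, ∞]
D(3):
  [∞, 32, 5]
  [74, ∞, 5]
  [46, 46, ∞]
Answer: M* = [[∞, 32, 5], [74, ∞, 5], [46, 46, ∞]]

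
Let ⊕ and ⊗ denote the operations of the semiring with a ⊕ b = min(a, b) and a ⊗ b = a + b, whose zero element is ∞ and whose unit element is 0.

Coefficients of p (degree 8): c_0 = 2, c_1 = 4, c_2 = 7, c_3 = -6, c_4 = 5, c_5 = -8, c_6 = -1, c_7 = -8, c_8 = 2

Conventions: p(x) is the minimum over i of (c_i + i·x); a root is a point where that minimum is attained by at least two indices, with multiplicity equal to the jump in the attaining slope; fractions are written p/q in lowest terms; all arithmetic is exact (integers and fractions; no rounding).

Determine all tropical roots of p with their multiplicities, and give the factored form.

hull edge (i=0, c=2) to (i=3, c=-6): slope -8/3, span 3
hull edge (i=3, c=-6) to (i=5, c=-8): slope -1, span 2
hull edge (i=5, c=-8) to (i=7, c=-8): slope 0, span 2
hull edge (i=7, c=-8) to (i=8, c=2): slope 10, span 1
Factored form: p(x) = 2 ⊗ (x ⊕ (-10)) ⊗ (x ⊕ 0) ⊗ (x ⊕ 0) ⊗ (x ⊕ 1) ⊗ (x ⊕ 1) ⊗ (x ⊕ 8/3) ⊗ (x ⊕ 8/3) ⊗ (x ⊕ 8/3)
Answer: roots = -10 (mult 1), 0 (mult 2), 1 (mult 2), 8/3 (mult 3)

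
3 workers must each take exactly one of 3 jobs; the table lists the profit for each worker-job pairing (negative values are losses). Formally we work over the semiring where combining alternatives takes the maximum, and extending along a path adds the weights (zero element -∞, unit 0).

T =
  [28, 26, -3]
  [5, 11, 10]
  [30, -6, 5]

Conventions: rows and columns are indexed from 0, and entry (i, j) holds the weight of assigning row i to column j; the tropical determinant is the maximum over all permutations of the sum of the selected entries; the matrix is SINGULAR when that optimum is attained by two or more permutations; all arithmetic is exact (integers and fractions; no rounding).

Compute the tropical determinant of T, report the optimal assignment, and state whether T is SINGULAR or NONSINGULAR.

σ = (0, 1, 2): 28 + 11 + 5 = 44
σ = (0, 2, 1): 28 + 10 + (-6) = 32
σ = (1, 0, 2): 26 + 5 + 5 = 36
σ = (1, 2, 0): 26 + 10 + 30 = 66
σ = (2, 0, 1): (-3) + 5 + (-6) = -4
σ = (2, 1, 0): (-3) + 11 + 30 = 38
Optimal value attained by: σ = (1, 2, 0).
Answer: det⊕(T) = 66; verdict: NONSINGULAR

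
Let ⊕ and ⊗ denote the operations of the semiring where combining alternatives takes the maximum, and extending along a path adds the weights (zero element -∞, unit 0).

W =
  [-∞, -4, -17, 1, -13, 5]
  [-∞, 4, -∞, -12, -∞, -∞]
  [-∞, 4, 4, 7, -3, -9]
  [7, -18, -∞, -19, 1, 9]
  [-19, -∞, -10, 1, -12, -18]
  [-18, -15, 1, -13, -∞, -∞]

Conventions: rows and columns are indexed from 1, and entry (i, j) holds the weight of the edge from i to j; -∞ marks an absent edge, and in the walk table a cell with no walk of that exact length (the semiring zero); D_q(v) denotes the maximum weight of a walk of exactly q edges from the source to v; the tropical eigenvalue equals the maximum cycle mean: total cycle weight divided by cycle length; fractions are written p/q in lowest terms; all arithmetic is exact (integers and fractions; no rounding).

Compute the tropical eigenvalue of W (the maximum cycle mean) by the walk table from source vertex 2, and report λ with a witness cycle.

q=0: [-∞, 0, -∞, -∞, -∞, -∞]
q=1: [-∞, 4, -∞, -12, -∞, -∞]
q=2: [-5, 8, -∞, -8, -11, -3]
q=3: [-1, 12, -2, -4, -7, 1]
q=4: [3, 16, 2, 5, -3, 5]
q=5: [12, 20, 6, 9, 6, 14]
q=6: [16, 24, 15, 13, 10, 18]
Optimal cycle mean attained by: cycle 3->4->6->3, total 7 + 9 + 1, length 3.
Answer: λ = 17/3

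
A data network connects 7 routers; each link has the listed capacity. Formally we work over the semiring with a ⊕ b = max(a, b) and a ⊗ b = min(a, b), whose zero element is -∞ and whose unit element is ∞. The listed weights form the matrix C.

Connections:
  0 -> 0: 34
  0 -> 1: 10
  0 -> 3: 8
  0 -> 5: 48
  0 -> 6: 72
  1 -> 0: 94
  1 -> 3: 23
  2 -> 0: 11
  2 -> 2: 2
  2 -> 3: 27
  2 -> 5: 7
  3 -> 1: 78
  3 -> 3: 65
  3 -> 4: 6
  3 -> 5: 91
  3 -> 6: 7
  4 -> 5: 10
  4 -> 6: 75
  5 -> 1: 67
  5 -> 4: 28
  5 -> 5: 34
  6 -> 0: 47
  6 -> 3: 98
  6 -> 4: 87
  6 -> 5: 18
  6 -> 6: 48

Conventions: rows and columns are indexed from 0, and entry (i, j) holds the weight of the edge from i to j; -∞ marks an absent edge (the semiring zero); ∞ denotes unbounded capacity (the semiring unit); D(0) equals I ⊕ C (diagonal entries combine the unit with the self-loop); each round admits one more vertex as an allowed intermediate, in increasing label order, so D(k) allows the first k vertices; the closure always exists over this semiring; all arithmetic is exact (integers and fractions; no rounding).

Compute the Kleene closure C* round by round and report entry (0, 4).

D(0):
  [∞, 10, -∞, 8, -∞, 48, 72]
  [94, ∞, -∞, 23, -∞, -∞, -∞]
  [11, -∞, ∞, 27, -∞, 7, -∞]
  [-∞, 78, -∞, ∞, 6, 91, 7]
  [-∞, -∞, -∞, -∞, ∞, 10, 75]
  [-∞, 67, -∞, -∞, 28, ∞, -∞]
  [47, -∞, -∞, 98, 87, 18, ∞]
D(1):
  [∞, 10, -∞, 8, -∞, 48, 72]
  [94, ∞, -∞, 23, -∞, 48, 72]
  [11, 10, ∞, 27, -∞, 11, 11]
  [-∞, 78, -∞, ∞, 6, 91, 7]
  [-∞, -∞, -∞, -∞, ∞, 10, 75]
  [-∞, 67, -∞, -∞, 28, ∞, -∞]
  [47, 10, -∞, 98, 87, 47, ∞]
D(2):
  [∞, 10, -∞, 10, -∞, 48, 72]
  [94, ∞, -∞, 23, -∞, 48, 72]
  [11, 10, ∞, 27, -∞, 11, 11]
  [78, 78, -∞, ∞, 6, 91, 72]
  [-∞, -∞, -∞, -∞, ∞, 10, 75]
  [67, 67, -∞, 23, 28, ∞, 67]
  [47, 10, -∞, 98, 87, 47, ∞]
D(3):
  [∞, 10, -∞, 10, -∞, 48, 72]
  [94, ∞, -∞, 23, -∞, 48, 72]
  [11, 10, ∞, 27, -∞, 11, 11]
  [78, 78, -∞, ∞, 6, 91, 72]
  [-∞, -∞, -∞, -∞, ∞, 10, 75]
  [67, 67, -∞, 23, 28, ∞, 67]
  [47, 10, -∞, 98, 87, 47, ∞]
D(4):
  [∞, 10, -∞, 10, 6, 48, 72]
  [94, ∞, -∞, 23, 6, 48, 72]
  [27, 27, ∞, 27, 6, 27, 27]
  [78, 78, -∞, ∞, 6, 91, 72]
  [-∞, -∞, -∞, -∞, ∞, 10, 75]
  [67, 67, -∞, 23, 28, ∞, 67]
  [78, 78, -∞, 98, 87, 91, ∞]
D(5):
  [∞, 10, -∞, 10, 6, 48, 72]
  [94, ∞, -∞, 23, 6, 48, 72]
  [27, 27, ∞, 27, 6, 27, 27]
  [78, 78, -∞, ∞, 6, 91, 72]
  [-∞, -∞, -∞, -∞, ∞, 10, 75]
  [67, 67, -∞, 23, 28, ∞, 67]
  [78, 78, -∞, 98, 87, 91, ∞]
D(6):
  [∞, 48, -∞, 23, 28, 48, 72]
  [94, ∞, -∞, 23, 28, 48, 72]
  [27, 27, ∞, 27, 27, 27, 27]
  [78, 78, -∞, ∞, 28, 91, 72]
  [10, 10, -∞, 10, ∞, 10, 75]
  [67, 67, -∞, 23, 28, ∞, 67]
  [78, 78, -∞, 98, 87, 91, ∞]
D(7):
  [∞, 72, -∞, 72, 72, 72, 72]
  [94, ∞, -∞, 72, 72, 72, 72]
  [27, 27, ∞, 27, 27, 27, 27]
  [78, 78, -∞, ∞, 72, 91, 72]
  [75, 75, -∞, 75, ∞, 75, 75]
  [67, 67, -∞, 67, 67, ∞, 67]
  [78, 78, -∞, 98, 87, 91, ∞]
Answer: C*[0][4] = 72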